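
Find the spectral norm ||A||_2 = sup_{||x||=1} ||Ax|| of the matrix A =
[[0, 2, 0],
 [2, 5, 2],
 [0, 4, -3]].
||A||_2 ≈ 6.8805 (= sqrt(largest eigenvalue of A^T A))

||A||_2 = sigma_max(A) = sqrt(lambda_max(A^T A)). Form the symmetric matrix M = A^T A =
[[4, 10, 4],
 [10, 45, -2],
 [4, -2, 13]].
Its characteristic polynomial (trace, sum of principal 2x2 minors, determinant of M give the coefficients) is
  p(λ) = det(λ I - M) = λ^3 - 62λ^2 + 697λ - 144.
No integer candidate from the rational root theorem (±divisors of 144) is a root, so the roots are irrational. The cubic discriminant is Δ = 487188192 > 0, so there are three distinct real roots. p(0) = -144 and p(1) = 492 have opposite signs, so a root lies in (0, 1); Newton's method refines it to λ ≈ 0.2105. p(14) = 206 and p(15) = -264 have opposite signs, so a root lies in (14, 15); Newton's method refines it to λ ≈ 14.4481. p(47) = -520 and p(48) = 1056 have opposite signs, so a root lies in (47, 48); Newton's method refines it to λ ≈ 47.3414. Check (Vieta): the three roots sum to 62, matching tr M = 62.
So the eigenvalues of A^T A are ≈ 0.2105, 14.4481, 47.3414 (all ≥ 0, as they must be for A^T A). The largest is λ_max ≈ 47.3414, hence ||A||_2 = sqrt(λ_max) ≈ 6.8805.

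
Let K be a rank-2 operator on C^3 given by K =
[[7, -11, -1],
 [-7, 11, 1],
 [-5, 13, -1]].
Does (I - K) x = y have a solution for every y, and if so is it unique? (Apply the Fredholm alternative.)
(I - K) is invertible (det(I - K) = -52 ≠ 0), so for every y in C^3 the equation (I - K) x = y has a unique solution.

K has rank 2 and factors as K = U V^T = u1 v1^T + u2 v2^T with u1 = (-3, 3, 3), v1 = (-3, 3, 1), u2 = (-1, 1, 2), v2 = (2, 2, -2) (multiplying out reproduces the displayed K). The nonzero eigenvalues of U V^T coincide with those of the 2 x 2 matrix G = V^T U = [[v1·u1, v1·u2], [v2·u1, v2·u2]] = [[21, 8], [-6, -4]], and by the Sylvester determinant identity det(I_3 - U V^T) = det(I_2 - V^T U) = det([[-20, -8], [6, 5]]) = (-20)(5) - (-8)(6) = -52. (Direct check: I - K =
[[-6, 11, 1],
 [7, -10, -1],
 [5, -13, 2]]
has determinant -52.) The finite-dimensional Fredholm alternative says: either (I - K) is invertible, or ker(I - K) ≠ {0} and then range(I - K) = ker((I - K)^*)^⊥, with dim ker(I - K) = dim ker((I - K)^*). Since det(I - K) ≠ 0, 1 is not an eigenvalue of K and ker(I - K) = {0}, so we are in the first case: for every y there is a unique x = (I - K)^(-1) y. (Explicitly, by the Woodbury identity, (I - U V^T)^(-1) = I + U (I_2 - G)^(-1) V^T.)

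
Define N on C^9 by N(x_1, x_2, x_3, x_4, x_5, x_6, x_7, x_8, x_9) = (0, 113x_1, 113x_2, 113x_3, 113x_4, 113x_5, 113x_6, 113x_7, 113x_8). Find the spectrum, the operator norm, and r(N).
sigma(N) = {0}; ||N|| = 113; r(N) = 0. (N is nilpotent with N^9 = 0.)

On C^9, N is a strictly lower-triangular matrix with 113 on the subdiagonal and zeros elsewhere, so its characteristic polynomial is lambda^9 and every eigenvalue is 0: sigma(N) = {0}. For the operator norm, N e_i = 113e_{i+1} for i = 1, ..., 8 and N e_9 = 0, so the singular values of N are 113 (with multiplicity 8) and 0; hence ||N|| = 113. The spectral radius r(N) = max|lambda| = 0. Note ||N|| > r(N) — characteristic of non-normal nilpotent operators. Indeed N^9 = 0.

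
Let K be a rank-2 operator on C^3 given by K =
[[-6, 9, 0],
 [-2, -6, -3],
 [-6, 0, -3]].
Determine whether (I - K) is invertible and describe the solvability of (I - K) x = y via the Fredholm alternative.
(I - K) is invertible (det(I - K) = 106 ≠ 0), so for every y in C^3 the equation (I - K) x = y has a unique solution.

K has rank 2 and factors as K = U V^T = u1 v1^T + u2 v2^T with u1 = (3, -2, 0), v1 = (-2, 3, 0), u2 = (0, -3, -3), v2 = (2, 0, 1) (multiplying out reproduces the displayed K). The nonzero eigenvalues of U V^T coincide with those of the 2 x 2 matrix G = V^T U = [[v1·u1, v1·u2], [v2·u1, v2·u2]] = [[-12, -9], [6, -3]], and by the Sylvester determinant identity det(I_3 - U V^T) = det(I_2 - V^T U) = det([[13, 9], [-6, 4]]) = (13)(4) - (9)(-6) = 106. (Direct check: I - K =
[[7, -9, 0],
 [2, 7, 3],
 [6, 0, 4]]
has determinant 106.) The finite-dimensional Fredholm alternative says: either (I - K) is invertible, or ker(I - K) ≠ {0} and then range(I - K) = ker((I - K)^*)^⊥, with dim ker(I - K) = dim ker((I - K)^*). Since det(I - K) ≠ 0, 1 is not an eigenvalue of K and ker(I - K) = {0}, so we are in the first case: for every y there is a unique x = (I - K)^(-1) y. (Explicitly, by the Woodbury identity, (I - U V^T)^(-1) = I + U (I_2 - G)^(-1) V^T.)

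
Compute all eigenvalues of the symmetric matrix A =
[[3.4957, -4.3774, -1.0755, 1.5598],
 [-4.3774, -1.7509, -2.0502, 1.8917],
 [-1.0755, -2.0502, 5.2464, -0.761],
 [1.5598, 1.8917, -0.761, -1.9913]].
sigma(A) ≈ {-6, -1, 6} (6 with multiplicity 2)

A is real symmetric, so its spectrum consists of real eigenvalues. Expanding the characteristic polynomial of the displayed matrix gives
  det(λ I - A) = p(λ) = λ^4 + (-5)λ^3 + (-42)λ^2 + (179.9988)λ + (216.0057).
Solving p(λ) = 0 yields eigenvalues ≈ -6, -1, 6, 6. (A is shown rounded to 4 decimals, so these recover the underlying integer eigenvalues to within that precision.)
Verification: the trace of A = 5 equals the sum of eigenvalues 5, and det(A) ≈ 216.0057 matches the eigenvalue product 216.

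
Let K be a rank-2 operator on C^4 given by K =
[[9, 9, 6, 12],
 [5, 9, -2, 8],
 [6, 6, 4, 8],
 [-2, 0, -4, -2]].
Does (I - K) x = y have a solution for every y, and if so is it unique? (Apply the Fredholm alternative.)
(I - K) is invertible (det(I - K) = 77 ≠ 0), so for every y in C^4 the equation (I - K) x = y has a unique solution.

K has rank 2 and factors as K = U V^T = u1 v1^T + u2 v2^T with u1 = (-3, 1, -2, 2), v1 = (-1, 0, -2, -1), u2 = (3, 3, 2, 0), v2 = (2, 3, 0, 3) (multiplying out reproduces the displayed K). The nonzero eigenvalues of U V^T coincide with those of the 2 x 2 matrix G = V^T U = [[v1·u1, v1·u2], [v2·u1, v2·u2]] = [[5, -7], [3, 15]], and by the Sylvester determinant identity det(I_4 - U V^T) = det(I_2 - V^T U) = det([[-4, 7], [-3, -14]]) = (-4)(-14) - (7)(-3) = 77. (Direct check: I - K =
[[-8, -9, -6, -12],
 [-5, -8, 2, -8],
 [-6, -6, -3, -8],
 [2, 0, 4, 3]]
has determinant 77.) The finite-dimensional Fredholm alternative says: either (I - K) is invertible, or ker(I - K) ≠ {0} and then range(I - K) = ker((I - K)^*)^⊥, with dim ker(I - K) = dim ker((I - K)^*). Since det(I - K) ≠ 0, 1 is not an eigenvalue of K and ker(I - K) = {0}, so we are in the first case: for every y there is a unique x = (I - K)^(-1) y. (Explicitly, by the Woodbury identity, (I - U V^T)^(-1) = I + U (I_2 - G)^(-1) V^T.)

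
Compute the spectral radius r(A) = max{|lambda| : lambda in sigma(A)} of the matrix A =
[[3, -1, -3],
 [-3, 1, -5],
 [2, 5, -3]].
r(A) ≈ 5.6931

The eigenvalues of A are the roots of its characteristic polynomial. With M = A (coefficients from the trace, the sum of principal 2x2 minors, and det A):
  p(λ) = det(λ I - M) = λ^3 - λ^2 + 19λ - 136.
No integer candidate from the rational root theorem (±divisors of 136) is a root, so the roots are irrational. The cubic discriminant is Δ = -480499 < 0, so there is one real root and a complex-conjugate pair. p(4) = -12 and p(5) = 59 have opposite signs, so a root lies in (4, 5); Newton's method refines it to λ ≈ 4.1961. Dividing out (λ - (4.1961)) leaves approximately λ^2 + 3.1961λ + 32.4111. For λ^2 + 3.1961λ + 32.4111 the discriminant is -119.4294. It is negative, so the remaining roots are the complex-conjugate pair λ ≈ -1.598 ± 5.4642i. Their product equals the constant term, so |λ|^2 ≈ 32.4111 and |λ| ≈ 5.6931.
Thus the eigenvalues (to 4 decimals) are 4.1961 (modulus 4.1961); -1.598 ± 5.4642i (modulus 5.6931). The spectral radius is the largest modulus: r(A) ≈ 5.6931. (Cross-check: r(A) ≤ ||A||_2 ≈ 7.3439; equality holds whenever A is normal, though it can also hold for some non-normal A.)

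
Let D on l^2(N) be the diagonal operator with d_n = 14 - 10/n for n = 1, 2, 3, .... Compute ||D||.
||D|| = 14

For a diagonal operator on l^2 with entries d_n, ||D|| = sup_n |d_n|. Here d_1 = 4, d_2 = 9, ..., and d_n = 14 - 10/n increases monotonically toward 14. All terms lie in [4, 14), so |d_n| = d_n and the supremum is the limit 14, which is not attained by any individual d_n. Hence ||D|| = 14.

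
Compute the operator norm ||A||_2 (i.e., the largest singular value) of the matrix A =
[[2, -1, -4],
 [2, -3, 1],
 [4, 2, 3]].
||A||_2 = sqrt((43 + sqrt(505))/2) ≈ 5.7215 (= sqrt(largest eigenvalue of A^T A))

||A||_2 = sigma_max(A) = sqrt(lambda_max(A^T A)). Form the symmetric matrix M = A^T A =
[[24, 0, 6],
 [0, 14, 7],
 [6, 7, 26]].
Its characteristic polynomial (trace, sum of principal 2x2 minors, determinant of M give the coefficients) is
  p(λ) = det(λ I - M) = λ^3 - 64λ^2 + 1239λ - 7056.
By the rational root theorem any rational root is an integer divisor of 7056. Testing λ = 21: p(21) = 9261 - 28224 + 26019 - 7056 = 0, so λ = 21 is a root. Dividing out (λ - 21) leaves p(λ) = (λ - 21)(λ^2 - 43λ + 336). For λ^2 - 43λ + 336 the discriminant is 505. It is nonnegative but not a perfect square, so the roots are real and irrational: λ = (43 ± sqrt(505))/2 ≈ 32.7361, 10.2639.
So the eigenvalues of A^T A are ≈ 10.2639, 21, 32.7361 (all ≥ 0, as they must be for A^T A). The largest is λ_max = (43 + sqrt(505))/2 ≈ 32.7361, hence ||A||_2 = sqrt(λ_max) = sqrt((43 + sqrt(505))/2) ≈ 5.7215.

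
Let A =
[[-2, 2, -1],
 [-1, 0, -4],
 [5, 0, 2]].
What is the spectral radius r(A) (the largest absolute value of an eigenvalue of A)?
r(A) = sqrt(12) ≈ 3.4641

The eigenvalues of A are the roots of its characteristic polynomial. With M = A (coefficients from the trace, the sum of principal 2x2 minors, and det A):
  p(λ) = det(λ I - M) = λ^3 + 3λ + 36.
By the rational root theorem any rational root is an integer divisor of 36. Testing λ = -3: p(-3) = -27 + 0 - 9 + 36 = 0, so λ = -3 is a root. Dividing out (λ + 3) leaves p(λ) = (λ + 3)(λ^2 - 3λ + 12). For λ^2 - 3λ + 12 the discriminant is -39. It is negative, so the roots are the complex-conjugate pair λ = 3/2 ± (sqrt(39)/2) i ≈ 1.5 ± 3.1225i. For a conjugate pair the product of the roots equals the constant term, so |λ|^2 = 12 and |λ| = sqrt(12) ≈ 3.4641.
Thus the eigenvalues (to 4 decimals) are 1.5 ± 3.1225i (modulus 3.4641); -3 (modulus 3). The spectral radius is the largest modulus: r(A) = sqrt(12) ≈ 3.4641. (Cross-check: r(A) ≤ ||A||_2 ≈ 6.5285; equality holds whenever A is normal, though it can also hold for some non-normal A.)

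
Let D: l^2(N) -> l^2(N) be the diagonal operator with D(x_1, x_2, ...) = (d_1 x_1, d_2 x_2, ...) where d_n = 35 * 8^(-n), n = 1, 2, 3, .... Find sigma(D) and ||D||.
sigma(D) = {35 * 8^(-n) : n ≥ 1} ∪ {0}; ||D|| = 35/8

A bounded diagonal operator on l^2 with diagonal entries d_n has spectrum equal to the closure of {d_n : n ≥ 1}: every d_n is an eigenvalue (with eigenvector e_n), so {d_n} ⊂ sigma(D); the spectrum is closed, so its closure is too; and for lambda not in the closure, (D - lambda I) has bounded inverse (the diagonal entries 1/(d_n - lambda) are bounded). For our sequence d_n = 35 * 8^(-n), n = 1, 2, 3, ...:
  - {d_n} = {35 * 8^(-n) : n ≥ 1}; the only limit point is 0
  - closure = {35 * 8^(-n) : n ≥ 1} ∪ {0}
For the norm: a diagonal operator has ||D|| = sup_n |d_n|. Here d_n = 35 * 8^(-n) is positive and decreasing, so sup_n |d_n| = d_1 = 35/8. So ||D|| = 35/8.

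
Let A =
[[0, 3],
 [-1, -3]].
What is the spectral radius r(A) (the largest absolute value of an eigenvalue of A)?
r(A) = sqrt(3) ≈ 1.7321

The eigenvalues of A are the roots of its characteristic polynomial. With M = A (coefficients from the trace and determinant):
  p(λ) = det(λ I - M) = λ^2 + 3λ + 3.
For λ^2 + 3λ + 3 the discriminant is -3. It is negative, so the roots are the complex-conjugate pair λ = -3/2 ± (sqrt(3)/2) i ≈ -1.5 ± 0.866i. For a conjugate pair the product of the roots equals the constant term, so |λ|^2 = 3 and |λ| = sqrt(3) ≈ 1.7321.
Thus the eigenvalues (to 4 decimals) are -1.5 ± 0.866i (modulus 1.7321). The spectral radius is the largest modulus: r(A) = sqrt(3) ≈ 1.7321. (Cross-check: r(A) ≤ ||A||_2 ≈ 4.3028; equality holds whenever A is normal, though it can also hold for some non-normal A.)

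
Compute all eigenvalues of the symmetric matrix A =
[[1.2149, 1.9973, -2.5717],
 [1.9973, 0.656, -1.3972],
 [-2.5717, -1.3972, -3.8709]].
sigma(A) ≈ {-5, -1, 4}

A is real symmetric, so its spectrum consists of real eigenvalues. Expanding the characteristic polynomial of the displayed matrix gives
  det(λ I - A) = p(λ) = λ^3 + (2)λ^2 + (-19)λ + (-20).
Solving p(λ) = 0 yields eigenvalues ≈ -5, -1, 4. (A is shown rounded to 4 decimals, so these recover the underlying integer eigenvalues to within that precision.)
Verification: the trace of A = -2 equals the sum of eigenvalues -2, and det(A) ≈ 19.9999 matches the eigenvalue product 20.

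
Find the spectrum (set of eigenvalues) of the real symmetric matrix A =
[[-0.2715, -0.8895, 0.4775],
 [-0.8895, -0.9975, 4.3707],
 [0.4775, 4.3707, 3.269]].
sigma(A) ≈ {-4, 0, 6}

A is real symmetric, so its spectrum consists of real eigenvalues. Expanding the characteristic polynomial of the displayed matrix gives
  det(λ I - A) = p(λ) = λ^3 + (-2)λ^2 + (-24)λ + (0).
Solving p(λ) = 0 yields eigenvalues ≈ -4, 0, 6. (A is shown rounded to 4 decimals, so these recover the underlying integer eigenvalues to within that precision.)
Verification: the trace of A = 2 equals the sum of eigenvalues 2, and det(A) ≈ -0.0000 matches the eigenvalue product 0.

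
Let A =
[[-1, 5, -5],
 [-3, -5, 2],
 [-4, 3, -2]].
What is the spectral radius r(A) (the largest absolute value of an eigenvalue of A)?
r(A) ≈ 5.5016

The eigenvalues of A are the roots of its characteristic polynomial. With M = A (coefficients from the trace, the sum of principal 2x2 minors, and det A):
  p(λ) = det(λ I - M) = λ^3 + 8λ^2 + 6λ - 71.
No integer candidate from the rational root theorem (±divisors of 71) is a root, so the roots are irrational. The cubic discriminant is Δ = -50603 < 0, so there is one real root and a complex-conjugate pair. p(2) = -19 and p(3) = 46 have opposite signs, so a root lies in (2, 3); Newton's method refines it to λ ≈ 2.3457. Dividing out (λ - (2.3457)) leaves approximately λ^2 + 10.3457λ + 30.268. For λ^2 + 10.3457λ + 30.268 the discriminant is -14.0384. It is negative, so the remaining roots are the complex-conjugate pair λ ≈ -5.1729 ± 1.8734i. Their product equals the constant term, so |λ|^2 ≈ 30.268 and |λ| ≈ 5.5016.
Thus the eigenvalues (to 4 decimals) are 2.3457 (modulus 2.3457); -5.1729 ± 1.8734i (modulus 5.5016). The spectral radius is the largest modulus: r(A) ≈ 5.5016. (Cross-check: r(A) ≤ ||A||_2 ≈ 9.4622; equality holds whenever A is normal, though it can also hold for some non-normal A.)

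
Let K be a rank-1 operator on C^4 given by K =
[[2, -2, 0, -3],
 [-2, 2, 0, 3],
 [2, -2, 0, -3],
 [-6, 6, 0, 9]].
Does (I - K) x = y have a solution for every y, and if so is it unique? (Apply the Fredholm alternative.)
(I - K) is invertible (det(I - K) = -12 ≠ 0), so for every y in C^4 the equation (I - K) x = y has a unique solution.

K has rank 1, so it is an outer product K = u v^T: every row of K is a multiple of one row vector. Reading off the entries, u = (-1, 1, -1, 3) and v = (-2, 2, 0, 3) (row i of K equals u_i·v^T). A rank-one matrix u v^T satisfies K u = u (v·u) and kills the (3)-dimensional subspace v^⊥, so its characteristic polynomial is lambda^3 (lambda - v·u) with v·u = tr K = 13. Hence the eigenvalues of I - K are 1 (multiplicity 3) and 1 - (13) = -12, so det(I - K) = -12. (Direct check: I - K =
[[-1, 2, 0, 3],
 [2, -1, 0, -3],
 [-2, 2, 1, 3],
 [6, -6, 0, -8]]
has determinant -12.) The finite-dimensional Fredholm alternative says: either (I - K) is invertible, or ker(I - K) ≠ {0} and then range(I - K) = ker((I - K)^*)^⊥, with dim ker(I - K) = dim ker((I - K)^*). Since det(I - K) ≠ 0, 1 is not an eigenvalue of K and ker(I - K) = {0}, so we are in the first case: for every y there is a unique x = (I - K)^(-1) y. Explicitly, by the Sherman–Morrison formula, (I - u v^T)^(-1) = I + u v^T/(1 - v·u), i.e. (I - K)^(-1) = I + K/(-12).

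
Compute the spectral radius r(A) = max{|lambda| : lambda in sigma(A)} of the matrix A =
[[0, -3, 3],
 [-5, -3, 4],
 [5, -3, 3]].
r(A) ≈ 5.4544

The eigenvalues of A are the roots of its characteristic polynomial. With M = A (coefficients from the trace, the sum of principal 2x2 minors, and det A):
  p(λ) = det(λ I - M) = λ^3 - 27λ + 15.
No integer candidate from the rational root theorem (±divisors of 15) is a root, so the roots are irrational. The cubic discriminant is Δ = 72657 > 0, so there are three distinct real roots. p(-6) = -39 and p(-5) = 25 have opposite signs, so a root lies in (-6, -5); Newton's method refines it to λ ≈ -5.4544. p(0) = 15 and p(1) = -11 have opposite signs, so a root lies in (0, 1); Newton's method refines it to λ ≈ 0.5621. p(4) = -29 and p(5) = 5 have opposite signs, so a root lies in (4, 5); Newton's method refines it to λ ≈ 4.8922. Check (Vieta): the three roots sum to 0, matching tr M = 0.
Thus the eigenvalues (to 4 decimals) are -5.4544 (modulus 5.4544); 0.5621 (modulus 0.5621); 4.8922 (modulus 4.8922). The spectral radius is the largest modulus: r(A) ≈ 5.4544. (Cross-check: r(A) ≤ ||A||_2 ≈ 7.8673; equality holds whenever A is normal, though it can also hold for some non-normal A.)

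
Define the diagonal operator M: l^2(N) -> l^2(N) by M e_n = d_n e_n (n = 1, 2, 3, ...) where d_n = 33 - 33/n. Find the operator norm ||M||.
||M|| = 33

For a diagonal operator on l^2 with entries d_n, ||M|| = sup_n |d_n|. Here d_1 = 0, d_2 = 33/2, ..., and d_n = 33 - 33/n increases monotonically toward 33. All terms lie in [0, 33), so |d_n| = d_n and the supremum is the limit 33, which is not attained by any individual d_n. Hence ||M|| = 33.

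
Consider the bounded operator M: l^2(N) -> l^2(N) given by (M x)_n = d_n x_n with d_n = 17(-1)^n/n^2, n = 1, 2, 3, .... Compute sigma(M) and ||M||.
sigma(M) = {17(-1)^n/n^2 : n ≥ 1} ∪ {0}; ||M|| = 17

A bounded diagonal operator on l^2 with diagonal entries d_n has spectrum equal to the closure of {d_n : n ≥ 1}: every d_n is an eigenvalue (with eigenvector e_n), so {d_n} ⊂ sigma(M); the spectrum is closed, so its closure is too; and for lambda not in the closure, (M - lambda I) has bounded inverse (the diagonal entries 1/(d_n - lambda) are bounded). For our sequence d_n = 17(-1)^n/n^2, n = 1, 2, 3, ...:
  - {d_n} = {17(-1)^n/n^2 : n ≥ 1}; the only limit point is 0
  - closure = {17(-1)^n/n^2 : n ≥ 1} ∪ {0}
For the norm: a diagonal operator has ||M|| = sup_n |d_n|. Here |d_n| = 17/n^2 is decreasing, so sup_n |d_n| = |d_1| = 17. So ||M|| = 17.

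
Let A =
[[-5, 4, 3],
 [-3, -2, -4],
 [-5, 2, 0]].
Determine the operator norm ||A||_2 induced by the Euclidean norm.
||A||_2 ≈ 8.618 (= sqrt(largest eigenvalue of A^T A))

||A||_2 = sigma_max(A) = sqrt(lambda_max(A^T A)). Form the symmetric matrix M = A^T A =
[[59, -24, -3],
 [-24, 24, 20],
 [-3, 20, 25]].
Its characteristic polynomial (trace, sum of principal 2x2 minors, determinant of M give the coefficients) is
  p(λ) = det(λ I - M) = λ^3 - 108λ^2 + 2506λ - 64.
No integer candidate from the rational root theorem (±divisors of 64) is a root, so the roots are irrational. The cubic discriminant is Δ = 10288448672 > 0, so there are three distinct real roots. p(0) = -64 and p(1) = 2335 have opposite signs, so a root lies in (0, 1); Newton's method refines it to λ ≈ 0.0256. p(33) = 959 and p(34) = -404 have opposite signs, so a root lies in (33, 34); Newton's method refines it to λ ≈ 33.7047. p(74) = -804 and p(75) = 2261 have opposite signs, so a root lies in (74, 75); Newton's method refines it to λ ≈ 74.2697. Check (Vieta): the three roots sum to 108, matching tr M = 108.
So the eigenvalues of A^T A are ≈ 0.0256, 33.7047, 74.2697 (all ≥ 0, as they must be for A^T A). The largest is λ_max ≈ 74.2697, hence ||A||_2 = sqrt(λ_max) ≈ 8.618.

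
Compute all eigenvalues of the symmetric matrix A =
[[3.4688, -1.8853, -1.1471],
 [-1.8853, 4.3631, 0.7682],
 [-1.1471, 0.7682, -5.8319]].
sigma(A) ≈ {-6, 2, 6}

A is real symmetric, so its spectrum consists of real eigenvalues. Expanding the characteristic polynomial of the displayed matrix gives
  det(λ I - A) = p(λ) = λ^3 + (-2)λ^2 + (-36)λ + (72.0011).
Solving p(λ) = 0 yields eigenvalues ≈ -6, 2, 6. (A is shown rounded to 4 decimals, so these recover the underlying integer eigenvalues to within that precision.)
Verification: the trace of A = 2 equals the sum of eigenvalues 2, and det(A) ≈ -72.0011 matches the eigenvalue product -72.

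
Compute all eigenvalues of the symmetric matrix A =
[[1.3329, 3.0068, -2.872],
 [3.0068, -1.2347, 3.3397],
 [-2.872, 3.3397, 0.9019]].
sigma(A) ≈ {-6, 3, 4}

A is real symmetric, so its spectrum consists of real eigenvalues. Expanding the characteristic polynomial of the displayed matrix gives
  det(λ I - A) = p(λ) = λ^3 + (-1)λ^2 + (-30)λ + (72).
Solving p(λ) = 0 yields eigenvalues ≈ -6, 3, 4. (A is shown rounded to 4 decimals, so these recover the underlying integer eigenvalues to within that precision.)
Verification: the trace of A = 1 equals the sum of eigenvalues 1, and det(A) ≈ -72.0007 matches the eigenvalue product -72.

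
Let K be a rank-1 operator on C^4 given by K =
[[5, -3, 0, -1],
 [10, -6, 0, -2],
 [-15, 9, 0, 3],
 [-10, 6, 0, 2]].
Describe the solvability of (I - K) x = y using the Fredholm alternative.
(I - K) is singular (det(I - K) = 0, i.e. 1 ∈ sigma(K)). (I - K) x = y is solvable iff y ⊥ ker((I - K)^*) = span{(5, -3, 0, -1)}, i.e. iff 5y_1 - 3y_2 - y_4 = 0. When solvable, the solutions are x = y + c·(1, 2, -3, -2), c arbitrary (ker(I - K) = span{(1, 2, -3, -2)}, dimension 1).

K has rank 1, so it is an outer product K = u v^T: every row of K is a multiple of one row vector. Reading off the entries, u = (1, 2, -3, -2) and v = (5, -3, 0, -1) (row i of K equals u_i·v^T). A rank-one matrix u v^T satisfies K u = u (v·u) and kills the (3)-dimensional subspace v^⊥, so its characteristic polynomial is lambda^3 (lambda - v·u) with v·u = tr K = 1. Hence the eigenvalues of I - K are 1 (multiplicity 3) and 1 - (1) = 0, so det(I - K) = 0. (Direct check: I - K =
[[-4, 3, 0, 1],
 [-10, 7, 0, 2],
 [15, -9, 1, -3],
 [10, -6, 0, -1]]
has determinant 0.) So 1 is an eigenvalue of K and (I - K) is not invertible. The finite-dimensional Fredholm alternative says: either (I - K) is invertible, or ker(I - K) ≠ {0} and then range(I - K) = ker((I - K)^*)^⊥, with dim ker(I - K) = dim ker((I - K)^*). We are in the second case, so we need both kernels. Kernel of I - K: (I - K) u = u - u (v·u) = u - u = 0, so ker(I - K) = span{u} = span{(1, 2, -3, -2)} (it is exactly 1-dimensional because rank(I - K) = 3). Kernel of the adjoint: K is real, so (I - K)^* = I - K^T = I - v u^T, and (I - v u^T) v = v - v (u·v) = 0; hence ker((I - K)^*) = span{v} = span{(5, -3, 0, -1)}. Therefore (I - K) x = y is solvable iff <y, v> = 0, i.e. iff 5y_1 - 3y_2 - y_4 = 0. When this holds, K y = u (v·y) = 0, so (I - K) y = y and x = y is a particular solution; the full solution set is the line x = y + c·u = y + c·(1, 2, -3, -2), c ∈ C.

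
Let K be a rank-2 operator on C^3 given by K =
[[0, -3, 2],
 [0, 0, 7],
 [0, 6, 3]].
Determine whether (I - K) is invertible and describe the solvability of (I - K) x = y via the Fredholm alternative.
(I - K) is invertible (det(I - K) = -44 ≠ 0), so for every y in C^3 the equation (I - K) x = y has a unique solution.

K has rank 2 and factors as K = U V^T = u1 v1^T + u2 v2^T with u1 = (1, -1, -3), v1 = (0, -2, -1), u2 = (-1, -2, 0), v2 = (0, 1, -3) (multiplying out reproduces the displayed K). The nonzero eigenvalues of U V^T coincide with those of the 2 x 2 matrix G = V^T U = [[v1·u1, v1·u2], [v2·u1, v2·u2]] = [[5, 4], [8, -2]], and by the Sylvester determinant identity det(I_3 - U V^T) = det(I_2 - V^T U) = det([[-4, -4], [-8, 3]]) = (-4)(3) - (-4)(-8) = -44. (Direct check: I - K =
[[1, 3, -2],
 [0, 1, -7],
 [0, -6, -2]]
has determinant -44.) The finite-dimensional Fredholm alternative says: either (I - K) is invertible, or ker(I - K) ≠ {0} and then range(I - K) = ker((I - K)^*)^⊥, with dim ker(I - K) = dim ker((I - K)^*). Since det(I - K) ≠ 0, 1 is not an eigenvalue of K and ker(I - K) = {0}, so we are in the first case: for every y there is a unique x = (I - K)^(-1) y. (Explicitly, by the Woodbury identity, (I - U V^T)^(-1) = I + U (I_2 - G)^(-1) V^T.)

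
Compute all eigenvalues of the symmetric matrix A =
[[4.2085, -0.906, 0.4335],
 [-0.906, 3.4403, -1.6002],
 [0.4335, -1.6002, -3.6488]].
sigma(A) ≈ {-4, 3, 5}

A is real symmetric, so its spectrum consists of real eigenvalues. Expanding the characteristic polynomial of the displayed matrix gives
  det(λ I - A) = p(λ) = λ^3 + (-4)λ^2 + (-17)λ + (60).
Solving p(λ) = 0 yields eigenvalues ≈ -4, 3, 5. (A is shown rounded to 4 decimals, so these recover the underlying integer eigenvalues to within that precision.)
Verification: the trace of A = 4 equals the sum of eigenvalues 4, and det(A) ≈ -60.0001 matches the eigenvalue product -60.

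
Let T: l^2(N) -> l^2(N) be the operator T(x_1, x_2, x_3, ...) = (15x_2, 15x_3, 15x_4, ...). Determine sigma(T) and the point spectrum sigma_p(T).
sigma(T) = closed disk {z in C : |z| ≤ 15}; sigma_p(T) = open disk {z in C : |z| < 15}

Note T = 15·V where V is the unit left shift (V x)_k = x_{k+1}; so sigma(T) = 15·sigma(V) and ||T|| = 15||V||. ||T x||^2 = 225sum_{k≥2} |x_k|^2 ≤ 225||x||^2, with equality on {x : x_1 = 0}, so ||T|| = 15. For any lambda with |lambda| < 15, set r = lambda/15 (|r| < 1); the vector x = (1, r, r^2, ...) is in l^2 and satisfies T x = 15(r, r^2, ...) = lambda x, so lambda is an eigenvalue. On the boundary |lambda| = 15 the geometric series diverges, so no l^2 eigenvector exists, but these lambda lie in the approximate point spectrum. Hence sigma(T) is the closed disk of radius 15 and sigma_p(T) is the open disk.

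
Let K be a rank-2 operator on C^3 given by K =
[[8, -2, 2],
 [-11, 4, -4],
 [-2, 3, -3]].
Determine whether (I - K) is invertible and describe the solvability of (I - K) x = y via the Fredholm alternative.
(I - K) is invertible (det(I - K) = -18 ≠ 0), so for every y in C^3 the equation (I - K) x = y has a unique solution.

K has rank 2 and factors as K = U V^T = u1 v1^T + u2 v2^T with u1 = (-2, 3, 1), v1 = (-3, 2, -2), u2 = (-2, 2, -1), v2 = (-1, -1, 1) (multiplying out reproduces the displayed K). The nonzero eigenvalues of U V^T coincide with those of the 2 x 2 matrix G = V^T U = [[v1·u1, v1·u2], [v2·u1, v2·u2]] = [[10, 12], [0, -1]], and by the Sylvester determinant identity det(I_3 - U V^T) = det(I_2 - V^T U) = det([[-9, -12], [0, 2]]) = (-9)(2) - (-12)(0) = -18. (Direct check: I - K =
[[-7, 2, -2],
 [11, -3, 4],
 [2, -3, 4]]
has determinant -18.) The finite-dimensional Fredholm alternative says: either (I - K) is invertible, or ker(I - K) ≠ {0} and then range(I - K) = ker((I - K)^*)^⊥, with dim ker(I - K) = dim ker((I - K)^*). Since det(I - K) ≠ 0, 1 is not an eigenvalue of K and ker(I - K) = {0}, so we are in the first case: for every y there is a unique x = (I - K)^(-1) y. (Explicitly, by the Woodbury identity, (I - U V^T)^(-1) = I + U (I_2 - G)^(-1) V^T.)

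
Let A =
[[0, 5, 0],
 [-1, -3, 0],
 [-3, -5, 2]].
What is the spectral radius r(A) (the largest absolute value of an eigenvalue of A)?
r(A) = sqrt(5) ≈ 2.2361

The eigenvalues of A are the roots of its characteristic polynomial. With M = A (coefficients from the trace, the sum of principal 2x2 minors, and det A):
  p(λ) = det(λ I - M) = λ^3 + λ^2 - λ - 10.
By the rational root theorem any rational root is an integer divisor of 10. Testing λ = 2: p(2) = 8 + 4 - 2 - 10 = 0, so λ = 2 is a root. Dividing out (λ - 2) leaves p(λ) = (λ - 2)(λ^2 + 3λ + 5). For λ^2 + 3λ + 5 the discriminant is -11. It is negative, so the roots are the complex-conjugate pair λ = -3/2 ± (sqrt(11)/2) i ≈ -1.5 ± 1.6583i. For a conjugate pair the product of the roots equals the constant term, so |λ|^2 = 5 and |λ| = sqrt(5) ≈ 2.2361.
Thus the eigenvalues (to 4 decimals) are -1.5 ± 1.6583i (modulus 2.2361); 2 (modulus 2). The spectral radius is the largest modulus: r(A) = sqrt(5) ≈ 2.2361. (Cross-check: r(A) ≤ ||A||_2 ≈ 8.1828; equality holds whenever A is normal, though it can also hold for some non-normal A.)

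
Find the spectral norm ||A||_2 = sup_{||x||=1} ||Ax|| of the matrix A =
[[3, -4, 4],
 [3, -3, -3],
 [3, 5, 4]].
||A||_2 ≈ 7.7369 (= sqrt(largest eigenvalue of A^T A))

||A||_2 = sigma_max(A) = sqrt(lambda_max(A^T A)). Form the symmetric matrix M = A^T A =
[[27, -6, 15],
 [-6, 50, 13],
 [15, 13, 41]].
Its characteristic polynomial (trace, sum of principal 2x2 minors, determinant of M give the coefficients) is
  p(λ) = det(λ I - M) = λ^3 - 118λ^2 + 4077λ - 35721.
No integer candidate from the rational root theorem (±divisors of 35721) is a root, so the roots are irrational. The cubic discriminant is Δ = 486325377 > 0, so there are three distinct real roots. p(13) = -465 and p(14) = 973 have opposite signs, so a root lies in (13, 14); Newton's method refines it to λ ≈ 13.3118. p(44) = 403 and p(45) = -81 have opposite signs, so a root lies in (44, 45); Newton's method refines it to λ ≈ 44.828. p(59) = -557 and p(60) = 99 have opposite signs, so a root lies in (59, 60); Newton's method refines it to λ ≈ 59.8602. Check (Vieta): the three roots sum to 118, matching tr M = 118.
So the eigenvalues of A^T A are ≈ 13.3118, 44.828, 59.8602 (all ≥ 0, as they must be for A^T A). The largest is λ_max ≈ 59.8602, hence ||A||_2 = sqrt(λ_max) ≈ 7.7369.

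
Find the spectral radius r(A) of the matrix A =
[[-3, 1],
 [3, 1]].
r(A) = (2 + sqrt(28))/2 ≈ 3.6458

The eigenvalues of A are the roots of its characteristic polynomial. With M = A (coefficients from the trace and determinant):
  p(λ) = det(λ I - M) = λ^2 + 2λ - 6.
For λ^2 + 2λ - 6 the discriminant is 28. It is nonnegative but not a perfect square, so the roots are real and irrational: λ = (-2 ± sqrt(28))/2 ≈ 1.6458, -3.6458.
Thus the eigenvalues (to 4 decimals) are 1.6458 (modulus 1.6458); -3.6458 (modulus 3.6458). The spectral radius is the largest modulus: r(A) = (2 + sqrt(28))/2 ≈ 3.6458. (Cross-check: r(A) ≤ ||A||_2 ≈ 4.2426; equality holds whenever A is normal, though it can also hold for some non-normal A.)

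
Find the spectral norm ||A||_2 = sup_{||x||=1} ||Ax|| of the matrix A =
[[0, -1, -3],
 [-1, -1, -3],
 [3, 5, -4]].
||A||_2 ≈ 7.211 (= sqrt(largest eigenvalue of A^T A))

||A||_2 = sigma_max(A) = sqrt(lambda_max(A^T A)). Form the symmetric matrix M = A^T A =
[[10, 16, -9],
 [16, 27, -14],
 [-9, -14, 34]].
Its characteristic polynomial (trace, sum of principal 2x2 minors, determinant of M give the coefficients) is
  p(λ) = det(λ I - M) = λ^3 - 71λ^2 + 995λ - 361.
No integer candidate from the rational root theorem (±divisors of 361) is a root, so the roots are irrational. The cubic discriminant is Δ = 989125584 > 0, so there are three distinct real roots. p(0) = -361 and p(1) = 564 have opposite signs, so a root lies in (0, 1); Newton's method refines it to λ ≈ 0.3727. p(18) = 377 and p(19) = -228 have opposite signs, so a root lies in (18, 19); Newton's method refines it to λ ≈ 18.6291. p(51) = -1636 and p(52) = 3 have opposite signs, so a root lies in (51, 52); Newton's method refines it to λ ≈ 51.9983. Check (Vieta): the three roots sum to 71, matching tr M = 71.
So the eigenvalues of A^T A are ≈ 0.3727, 18.6291, 51.9983 (all ≥ 0, as they must be for A^T A). The largest is λ_max ≈ 51.9983, hence ||A||_2 = sqrt(λ_max) ≈ 7.211.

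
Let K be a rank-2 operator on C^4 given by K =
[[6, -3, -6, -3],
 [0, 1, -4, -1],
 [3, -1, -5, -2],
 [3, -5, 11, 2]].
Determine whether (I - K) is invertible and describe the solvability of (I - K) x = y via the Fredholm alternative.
(I - K) is invertible (det(I - K) = 12 ≠ 0), so for every y in C^4 the equation (I - K) x = y has a unique solution.

K has rank 2 and factors as K = U V^T = u1 v1^T + u2 v2^T with u1 = (-3, -1, -2, 2), v1 = (-3, 2, 1, 1), u2 = (1, 1, 1, -3), v2 = (-3, 3, -3, 0) (multiplying out reproduces the displayed K). The nonzero eigenvalues of U V^T coincide with those of the 2 x 2 matrix G = V^T U = [[v1·u1, v1·u2], [v2·u1, v2·u2]] = [[7, -3], [12, -3]], and by the Sylvester determinant identity det(I_4 - U V^T) = det(I_2 - V^T U) = det([[-6, 3], [-12, 4]]) = (-6)(4) - (3)(-12) = 12. (Direct check: I - K =
[[-5, 3, 6, 3],
 [0, 0, 4, 1],
 [-3, 1, 6, 2],
 [-3, 5, -11, -1]]
has determinant 12.) The finite-dimensional Fredholm alternative says: either (I - K) is invertible, or ker(I - K) ≠ {0} and then range(I - K) = ker((I - K)^*)^⊥, with dim ker(I - K) = dim ker((I - K)^*). Since det(I - K) ≠ 0, 1 is not an eigenvalue of K and ker(I - K) = {0}, so we are in the first case: for every y there is a unique x = (I - K)^(-1) y. (Explicitly, by the Woodbury identity, (I - U V^T)^(-1) = I + U (I_2 - G)^(-1) V^T.)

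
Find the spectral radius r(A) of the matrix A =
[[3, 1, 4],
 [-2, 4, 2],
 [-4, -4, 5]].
r(A) ≈ 6.2189

The eigenvalues of A are the roots of its characteristic polynomial. With M = A (coefficients from the trace, the sum of principal 2x2 minors, and det A):
  p(λ) = det(λ I - M) = λ^3 - 12λ^2 + 73λ - 182.
No integer candidate from the rational root theorem (±divisors of 182) is a root, so the roots are irrational. The cubic discriminant is Δ = -71248 < 0, so there is one real root and a complex-conjugate pair. p(4) = -18 and p(5) = 8 have opposite signs, so a root lies in (4, 5); Newton's method refines it to λ ≈ 4.7059. Dividing out (λ - (4.7059)) leaves approximately λ^2 - 7.2941λ + 38.6746. For λ^2 - 7.2941λ + 38.6746 the discriminant is -101.495. It is negative, so the remaining roots are the complex-conjugate pair λ ≈ 3.647 ± 5.0372i. Their product equals the constant term, so |λ|^2 ≈ 38.6746 and |λ| ≈ 6.2189.
Thus the eigenvalues (to 4 decimals) are 4.7059 (modulus 4.7059); 3.647 ± 5.0372i (modulus 6.2189). The spectral radius is the largest modulus: r(A) ≈ 6.2189. (Cross-check: r(A) ≤ ||A||_2 ≈ 7.5985; equality holds whenever A is normal, though it can also hold for some non-normal A.)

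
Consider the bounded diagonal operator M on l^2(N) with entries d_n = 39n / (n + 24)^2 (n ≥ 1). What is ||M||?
||M|| = 13/32 (attained at n = 24)

For M diagonal, ||M|| = sup_n |d_n|. Treat f(x) = 39x / (x + 24)^2 for real x > 0. By the quotient rule, f'(x) = 39(24 - x)/(x + 24)^3, which is positive for x < 24 and negative for x > 24. So f has a unique maximum at x = 24, and since 24 is a positive integer, the supremum over n ≥ 1 is attained at n = 24: d_24 = 39·24/(24 + 24)^2 = 39·24/2304 = 13/32. Hence ||M|| = 13/32.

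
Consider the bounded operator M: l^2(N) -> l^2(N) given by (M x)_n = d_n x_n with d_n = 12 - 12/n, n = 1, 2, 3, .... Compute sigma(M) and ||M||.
sigma(M) = {12 - 12/n : n ≥ 1} ∪ {12}; ||M|| = 12

A bounded diagonal operator on l^2 with diagonal entries d_n has spectrum equal to the closure of {d_n : n ≥ 1}: every d_n is an eigenvalue (with eigenvector e_n), so {d_n} ⊂ sigma(M); the spectrum is closed, so its closure is too; and for lambda not in the closure, (M - lambda I) has bounded inverse (the diagonal entries 1/(d_n - lambda) are bounded). For our sequence d_n = 12 - 12/n, n = 1, 2, 3, ...:
  - {d_n} = {12 - 12/n : n ≥ 1}; the only limit point is 12
  - closure = {12 - 12/n : n ≥ 1} ∪ {12}
For the norm: a diagonal operator has ||M|| = sup_n |d_n|. Here d_n = 12 - 12/n increases monotonically from d_1 = 0 toward 12, with all terms in [0, 12); so sup_n |d_n| = 12 (the supremum is the limit, not attained). So ||M|| = 12.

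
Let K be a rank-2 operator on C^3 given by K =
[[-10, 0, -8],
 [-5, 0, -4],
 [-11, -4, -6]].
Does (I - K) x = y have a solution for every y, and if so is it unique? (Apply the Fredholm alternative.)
(I - K) is invertible (det(I - K) = -27 ≠ 0), so for every y in C^3 the equation (I - K) x = y has a unique solution.

K has rank 2 and factors as K = U V^T = u1 v1^T + u2 v2^T with u1 = (2, 1, 3), v1 = (-3, -2, -1), u2 = (-2, -1, -1), v2 = (2, -2, 3) (multiplying out reproduces the displayed K). The nonzero eigenvalues of U V^T coincide with those of the 2 x 2 matrix G = V^T U = [[v1·u1, v1·u2], [v2·u1, v2·u2]] = [[-11, 9], [11, -5]], and by the Sylvester determinant identity det(I_3 - U V^T) = det(I_2 - V^T U) = det([[12, -9], [-11, 6]]) = (12)(6) - (-9)(-11) = -27. (Direct check: I - K =
[[11, 0, 8],
 [5, 1, 4],
 [11, 4, 7]]
has determinant -27.) The finite-dimensional Fredholm alternative says: either (I - K) is invertible, or ker(I - K) ≠ {0} and then range(I - K) = ker((I - K)^*)^⊥, with dim ker(I - K) = dim ker((I - K)^*). Since det(I - K) ≠ 0, 1 is not an eigenvalue of K and ker(I - K) = {0}, so we are in the first case: for every y there is a unique x = (I - K)^(-1) y. (Explicitly, by the Woodbury identity, (I - U V^T)^(-1) = I + U (I_2 - G)^(-1) V^T.)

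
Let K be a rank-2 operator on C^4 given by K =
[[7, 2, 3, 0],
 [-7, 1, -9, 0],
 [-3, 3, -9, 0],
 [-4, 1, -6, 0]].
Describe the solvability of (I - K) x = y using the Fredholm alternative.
(I - K) is invertible (det(I - K) = -13 ≠ 0), so for every y in C^4 the equation (I - K) x = y has a unique solution.

K has rank 2 and factors as K = U V^T = u1 v1^T + u2 v2^T with u1 = (1, -3, -3, -2), v1 = (3, 0, 3, 0), u2 = (-2, -1, -3, -1), v2 = (-2, -1, 0, 0) (multiplying out reproduces the displayed K). The nonzero eigenvalues of U V^T coincide with those of the 2 x 2 matrix G = V^T U = [[v1·u1, v1·u2], [v2·u1, v2·u2]] = [[-6, -15], [1, 5]], and by the Sylvester determinant identity det(I_4 - U V^T) = det(I_2 - V^T U) = det([[7, 15], [-1, -4]]) = (7)(-4) - (15)(-1) = -13. (Direct check: I - K =
[[-6, -2, -3, 0],
 [7, 0, 9, 0],
 [3, -3, 10, 0],
 [4, -1, 6, 1]]
has determinant -13.) The finite-dimensional Fredholm alternative says: either (I - K) is invertible, or ker(I - K) ≠ {0} and then range(I - K) = ker((I - K)^*)^⊥, with dim ker(I - K) = dim ker((I - K)^*). Since det(I - K) ≠ 0, 1 is not an eigenvalue of K and ker(I - K) = {0}, so we are in the first case: for every y there is a unique x = (I - K)^(-1) y. (Explicitly, by the Woodbury identity, (I - U V^T)^(-1) = I + U (I_2 - G)^(-1) V^T.)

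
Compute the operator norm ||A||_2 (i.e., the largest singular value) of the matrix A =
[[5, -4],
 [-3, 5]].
||A||_2 = sqrt((75 + sqrt(4949))/2) ≈ 8.5249 (= sqrt(largest eigenvalue of A^T A))

||A||_2 = sigma_max(A) = sqrt(lambda_max(A^T A)). Form the symmetric matrix M = A^T A =
[[34, -35],
 [-35, 41]].
Its characteristic polynomial (trace, determinant of M give the coefficients) is
  p(λ) = det(λ I - M) = λ^2 - 75λ + 169.
For λ^2 - 75λ + 169 the discriminant is 4949. It is nonnegative but not a perfect square, so the roots are real and irrational: λ = (75 ± sqrt(4949))/2 ≈ 72.6746, 2.3254.
So the eigenvalues of A^T A are ≈ 2.3254, 72.6746 (all ≥ 0, as they must be for A^T A). The largest is λ_max = (75 + sqrt(4949))/2 ≈ 72.6746, hence ||A||_2 = sqrt(λ_max) = sqrt((75 + sqrt(4949))/2) ≈ 8.5249.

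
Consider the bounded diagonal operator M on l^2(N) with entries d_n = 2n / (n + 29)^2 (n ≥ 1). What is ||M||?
||M|| = 1/58 (attained at n = 29)

For M diagonal, ||M|| = sup_n |d_n|. Treat f(x) = 2x / (x + 29)^2 for real x > 0. By the quotient rule, f'(x) = 2(29 - x)/(x + 29)^3, which is positive for x < 29 and negative for x > 29. So f has a unique maximum at x = 29, and since 29 is a positive integer, the supremum over n ≥ 1 is attained at n = 29: d_29 = 2·29/(29 + 29)^2 = 2·29/3364 = 1/58. Hence ||M|| = 1/58.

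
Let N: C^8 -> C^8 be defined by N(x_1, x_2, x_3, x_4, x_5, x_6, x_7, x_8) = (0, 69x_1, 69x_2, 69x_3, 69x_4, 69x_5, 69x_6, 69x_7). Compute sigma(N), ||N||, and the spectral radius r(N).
sigma(N) = {0}; ||N|| = 69; r(N) = 0. (N is nilpotent with N^8 = 0.)

On C^8, N is a strictly lower-triangular matrix with 69 on the subdiagonal and zeros elsewhere, so its characteristic polynomial is lambda^8 and every eigenvalue is 0: sigma(N) = {0}. For the operator norm, N e_i = 69e_{i+1} for i = 1, ..., 7 and N e_8 = 0, so the singular values of N are 69 (with multiplicity 7) and 0; hence ||N|| = 69. The spectral radius r(N) = max|lambda| = 0. Note ||N|| > r(N) — characteristic of non-normal nilpotent operators. Indeed N^8 = 0.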